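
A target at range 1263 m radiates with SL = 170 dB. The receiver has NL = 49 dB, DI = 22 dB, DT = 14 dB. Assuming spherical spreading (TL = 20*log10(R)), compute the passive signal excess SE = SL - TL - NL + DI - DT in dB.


66.97 dB


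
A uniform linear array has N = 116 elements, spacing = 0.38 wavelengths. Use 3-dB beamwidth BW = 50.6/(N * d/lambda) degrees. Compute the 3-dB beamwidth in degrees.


1.15 deg


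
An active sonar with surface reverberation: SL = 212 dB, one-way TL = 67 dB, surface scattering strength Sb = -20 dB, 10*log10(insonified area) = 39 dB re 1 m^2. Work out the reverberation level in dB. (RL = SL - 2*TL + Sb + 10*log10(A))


97 dB


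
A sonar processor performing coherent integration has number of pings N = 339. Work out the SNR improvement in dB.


25.3 dB


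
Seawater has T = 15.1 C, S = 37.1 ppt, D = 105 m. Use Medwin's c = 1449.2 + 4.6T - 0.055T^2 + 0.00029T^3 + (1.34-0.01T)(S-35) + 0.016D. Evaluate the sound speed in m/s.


1511.29 m/s


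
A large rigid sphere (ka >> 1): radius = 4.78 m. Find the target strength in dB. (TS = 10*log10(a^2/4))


TS = 10*log10(4.78^2 / 4) = 10*log10(5.7121) = 7.57

7.57 dB


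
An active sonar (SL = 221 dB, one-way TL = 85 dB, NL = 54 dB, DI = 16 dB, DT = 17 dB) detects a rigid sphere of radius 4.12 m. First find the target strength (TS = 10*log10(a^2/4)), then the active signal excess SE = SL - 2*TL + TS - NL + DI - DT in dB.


Step 1: TS = 10*log10(4.12^2/4) = 6.28 dB
Step 2: SE = SL - 2*TL + TS - NL + DI - DT = 221 - 2*85 + (6.28) - 54 + 16 - 17 = 2.28

2.28 dB


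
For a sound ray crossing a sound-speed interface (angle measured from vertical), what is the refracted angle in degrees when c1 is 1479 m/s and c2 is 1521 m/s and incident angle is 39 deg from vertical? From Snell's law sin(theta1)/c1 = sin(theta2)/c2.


40.33 deg


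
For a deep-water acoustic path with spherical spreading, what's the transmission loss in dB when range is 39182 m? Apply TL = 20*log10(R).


91.86 dB


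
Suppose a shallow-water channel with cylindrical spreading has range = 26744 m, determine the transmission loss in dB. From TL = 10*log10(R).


TL = 10*log10(26744) = 44.27

44.27 dB


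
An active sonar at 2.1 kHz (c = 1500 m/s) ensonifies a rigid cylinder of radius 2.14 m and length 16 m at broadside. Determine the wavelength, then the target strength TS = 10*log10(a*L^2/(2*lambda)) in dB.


Step 1: lambda = c/f = 1500/2100 = 0.71429 m
Step 2: TS = 10*log10(a*L^2/(2*lambda)) = 10*log10(2.14*16^2/(2*0.71429)) = 25.84

25.84 dB


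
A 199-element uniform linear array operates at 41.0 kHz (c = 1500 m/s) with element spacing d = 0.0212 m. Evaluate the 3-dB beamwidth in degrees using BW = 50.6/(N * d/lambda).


Step 1: lambda = 1500/41000 = 0.03659 m
Step 2: d/lambda = 0.0212/0.03659 = 0.5794
Step 3: BW = 50.6/(N * d/lambda) = 50.6/(199 * 0.5794) = 0.44

0.44 deg


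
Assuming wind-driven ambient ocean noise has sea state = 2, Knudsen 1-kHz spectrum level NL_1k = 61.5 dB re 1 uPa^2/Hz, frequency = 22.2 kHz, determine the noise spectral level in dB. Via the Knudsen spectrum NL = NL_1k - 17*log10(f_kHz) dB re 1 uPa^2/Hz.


NL = NL_1k - 17*log10(f_kHz) = 61.5 - 17*log10(22.2) = 61.5 - (22.89) = 38.61

38.61 dB


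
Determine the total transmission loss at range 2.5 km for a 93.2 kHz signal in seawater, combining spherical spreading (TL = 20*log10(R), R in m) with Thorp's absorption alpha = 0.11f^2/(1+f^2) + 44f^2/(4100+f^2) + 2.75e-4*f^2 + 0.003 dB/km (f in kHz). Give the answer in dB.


148.94 dB


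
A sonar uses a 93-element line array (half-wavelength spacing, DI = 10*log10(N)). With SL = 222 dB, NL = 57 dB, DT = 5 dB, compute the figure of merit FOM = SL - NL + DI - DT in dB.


Step 1: DI = 10*log10(93) = 19.68 dB
Step 2: FOM = SL - NL + DI - DT = 222 - 57 + 19.68 - 5 = 179.68

179.68 dB


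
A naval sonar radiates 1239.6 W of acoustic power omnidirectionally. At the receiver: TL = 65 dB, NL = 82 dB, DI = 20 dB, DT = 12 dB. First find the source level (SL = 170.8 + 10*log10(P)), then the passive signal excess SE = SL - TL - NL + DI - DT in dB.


Step 1: SL = 170.8 + 10*log10(1239.6) = 201.73 dB
Step 2: SE = SL - TL - NL + DI - DT = 201.73 - 65 - 82 + 20 - 12 = 62.73

62.73 dB


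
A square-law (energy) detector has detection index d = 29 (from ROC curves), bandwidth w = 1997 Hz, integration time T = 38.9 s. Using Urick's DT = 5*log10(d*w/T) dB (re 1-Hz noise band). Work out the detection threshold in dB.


DT = 5*log10(d*w/T) = 5*log10(29 * 1997 / 38.9) = 5*log10(1488.77) = 15.86

15.86 dB


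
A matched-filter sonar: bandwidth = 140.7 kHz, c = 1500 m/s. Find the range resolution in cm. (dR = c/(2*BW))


dR = c/(2*BW) = 1500 / (2 * 140.7e3) = 0.0053 m = 0.53 cm

0.53 cm


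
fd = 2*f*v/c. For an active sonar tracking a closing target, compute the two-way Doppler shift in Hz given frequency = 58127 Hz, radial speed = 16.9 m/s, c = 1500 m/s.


fd = 2*f*v/c = 2 * 58127 * 16.9 / 1500 = 1309.8

1309.8 Hz


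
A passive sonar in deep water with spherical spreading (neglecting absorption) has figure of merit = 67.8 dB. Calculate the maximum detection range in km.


At max range FOM = TL, so 20*log10(R) = 67.8
R = 10^(67.8/20) = 2454.71 m = 2.45 km

2.45 km


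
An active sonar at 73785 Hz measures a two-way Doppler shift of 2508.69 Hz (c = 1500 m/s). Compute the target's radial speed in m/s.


From fd = 2*f*v/c, v = c*fd/(2*f) = 1500 * 2508.69 / (2*73785) = 25.5

25.5 m/s


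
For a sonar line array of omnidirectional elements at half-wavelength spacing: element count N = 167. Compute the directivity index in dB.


22.23 dB


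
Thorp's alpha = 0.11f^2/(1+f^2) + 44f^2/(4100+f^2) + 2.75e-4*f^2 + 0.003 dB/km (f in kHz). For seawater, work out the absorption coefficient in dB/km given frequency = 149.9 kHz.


f^2 = 22470.01
alpha = 0.11*22470.01/(1+22470.01) + 44*22470.01/(4100+22470.01) + 2.75e-4*22470.01 + 0.003 = 43.503

43.503 dB/km


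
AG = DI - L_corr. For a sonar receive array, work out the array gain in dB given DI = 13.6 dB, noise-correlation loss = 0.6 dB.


AG = DI - L_corr = 13.6 - 0.6 = 13.0

13.0 dB


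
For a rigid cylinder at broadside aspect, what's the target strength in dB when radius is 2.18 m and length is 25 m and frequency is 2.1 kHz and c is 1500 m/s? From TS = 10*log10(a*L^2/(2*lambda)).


lambda = 1500/2100 = 0.71429 m
TS = 10*log10(2.18*25^2/(2*0.71429)) = 29.79

29.79 dB


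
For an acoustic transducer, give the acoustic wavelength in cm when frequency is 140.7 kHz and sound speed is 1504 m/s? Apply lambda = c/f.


lambda = c/f = 1504 / 140700 = 0.0107 m = 1.07 cm

1.07 cm


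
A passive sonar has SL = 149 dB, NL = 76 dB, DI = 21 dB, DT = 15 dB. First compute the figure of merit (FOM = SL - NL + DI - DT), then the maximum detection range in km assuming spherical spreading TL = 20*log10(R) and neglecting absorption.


Step 1: FOM = SL - NL + DI - DT = 149 - 76 + 21 - 15 = 79 dB
Step 2: at max range FOM = TL = 20*log10(R), so R = 10^(79/20) = 8912.51 m = 8.91 km

8.91 km


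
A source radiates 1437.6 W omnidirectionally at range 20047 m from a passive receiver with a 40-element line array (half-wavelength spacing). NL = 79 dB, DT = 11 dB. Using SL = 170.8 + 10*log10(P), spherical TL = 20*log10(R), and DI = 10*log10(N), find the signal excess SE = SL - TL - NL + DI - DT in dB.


Step 1: SL = 170.8 + 10*log10(1437.6) = 202.38 dB
Step 2: TL = 20*log10(20047) = 86.04 dB
Step 3: DI = 10*log10(40) = 16.02 dB
Step 4: SE = SL - TL - NL + DI - DT = 202.38 - 86.04 - 79 + 16.02 - 11 = 42.36

42.36 dB


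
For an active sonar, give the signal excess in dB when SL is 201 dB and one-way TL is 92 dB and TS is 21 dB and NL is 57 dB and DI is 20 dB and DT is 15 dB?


SE = SL - 2*TL + TS - NL + DI - DT = 201 - 2*92 + (21) - 57 + 20 - 15 = -14

-14 dB


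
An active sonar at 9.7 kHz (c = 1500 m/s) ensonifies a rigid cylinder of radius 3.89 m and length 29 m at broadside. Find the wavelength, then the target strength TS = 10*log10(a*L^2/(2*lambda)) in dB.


Step 1: lambda = c/f = 1500/9700 = 0.15464 m
Step 2: TS = 10*log10(a*L^2/(2*lambda)) = 10*log10(3.89*29^2/(2*0.15464)) = 40.24

40.24 dB


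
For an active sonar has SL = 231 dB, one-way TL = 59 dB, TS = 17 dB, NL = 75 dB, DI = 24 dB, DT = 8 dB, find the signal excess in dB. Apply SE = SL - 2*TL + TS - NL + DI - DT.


SE = SL - 2*TL + TS - NL + DI - DT = 231 - 2*59 + (17) - 75 + 24 - 8 = 71

71 dB


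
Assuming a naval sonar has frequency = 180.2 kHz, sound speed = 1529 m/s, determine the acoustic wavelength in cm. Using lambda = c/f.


lambda = c/f = 1529 / 180200 = 0.0085 m = 0.85 cm

0.85 cm


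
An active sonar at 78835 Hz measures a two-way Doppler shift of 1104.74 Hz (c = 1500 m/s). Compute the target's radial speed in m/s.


From fd = 2*f*v/c, v = c*fd/(2*f) = 1500 * 1104.74 / (2*78835) = 10.51

10.51 m/s


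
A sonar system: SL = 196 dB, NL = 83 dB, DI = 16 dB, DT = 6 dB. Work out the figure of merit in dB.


FOM = SL - NL + DI - DT = 196 - 83 + 16 - 6 = 123

123 dB


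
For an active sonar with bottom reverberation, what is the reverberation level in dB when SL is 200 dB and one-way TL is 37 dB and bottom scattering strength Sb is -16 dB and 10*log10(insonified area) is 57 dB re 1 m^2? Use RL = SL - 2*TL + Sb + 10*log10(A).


167 dB


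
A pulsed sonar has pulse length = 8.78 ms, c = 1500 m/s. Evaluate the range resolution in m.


dR = c*tau/2 = 1500 * 8.78e-3 / 2 = 6.585

6.585 m


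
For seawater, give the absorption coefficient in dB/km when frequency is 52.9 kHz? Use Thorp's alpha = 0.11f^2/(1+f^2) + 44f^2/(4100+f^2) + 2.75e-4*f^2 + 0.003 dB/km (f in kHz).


f^2 = 2798.41
alpha = 0.11*2798.41/(1+2798.41) + 44*2798.41/(4100+2798.41) + 2.75e-4*2798.41 + 0.003 = 18.732

18.732 dB/km


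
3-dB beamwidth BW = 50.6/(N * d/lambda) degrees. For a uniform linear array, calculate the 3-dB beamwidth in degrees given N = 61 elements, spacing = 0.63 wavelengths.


BW = 50.6 / (61 * 0.63) = 50.6 / 38.43 = 1.32

1.32 deg


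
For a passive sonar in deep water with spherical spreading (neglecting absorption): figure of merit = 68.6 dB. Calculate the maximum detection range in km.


2.69 km


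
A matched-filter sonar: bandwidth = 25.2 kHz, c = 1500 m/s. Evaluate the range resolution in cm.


dR = c/(2*BW) = 1500 / (2 * 25.2e3) = 0.0298 m = 2.98 cm

2.98 cm


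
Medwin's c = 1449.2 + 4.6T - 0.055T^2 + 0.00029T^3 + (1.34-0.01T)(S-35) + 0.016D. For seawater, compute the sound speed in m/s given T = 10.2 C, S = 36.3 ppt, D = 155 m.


1494.79 m/s


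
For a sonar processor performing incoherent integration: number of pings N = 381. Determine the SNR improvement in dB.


Gain = 5*log10(381) = 12.9

12.9 dB


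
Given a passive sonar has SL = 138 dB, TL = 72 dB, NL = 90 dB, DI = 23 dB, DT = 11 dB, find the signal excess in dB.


-12 dB


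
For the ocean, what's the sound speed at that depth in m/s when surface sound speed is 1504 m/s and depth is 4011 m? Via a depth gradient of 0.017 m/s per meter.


c = 1504 + 0.017 * 4011 = 1572.187

1572.187 m/s


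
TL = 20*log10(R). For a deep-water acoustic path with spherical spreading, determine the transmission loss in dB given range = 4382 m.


72.83 dB


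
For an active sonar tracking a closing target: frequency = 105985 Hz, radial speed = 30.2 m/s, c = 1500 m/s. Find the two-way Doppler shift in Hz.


4267.66 Hz


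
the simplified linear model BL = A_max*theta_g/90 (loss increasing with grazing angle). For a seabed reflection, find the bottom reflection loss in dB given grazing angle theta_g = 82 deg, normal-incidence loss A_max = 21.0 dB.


BL = A_max * theta_g / 90 = 21.0 * 82 / 90 = 19.13

19.13 dB


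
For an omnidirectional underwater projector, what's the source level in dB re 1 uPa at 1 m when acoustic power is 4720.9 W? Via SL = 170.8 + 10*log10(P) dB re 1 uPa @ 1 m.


SL = 170.8 + 10*log10(4720.9) = 170.8 + 36.74 = 207.54

207.54 dB


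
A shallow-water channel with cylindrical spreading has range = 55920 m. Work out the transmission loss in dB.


TL = 10*log10(55920) = 47.48

47.48 dB


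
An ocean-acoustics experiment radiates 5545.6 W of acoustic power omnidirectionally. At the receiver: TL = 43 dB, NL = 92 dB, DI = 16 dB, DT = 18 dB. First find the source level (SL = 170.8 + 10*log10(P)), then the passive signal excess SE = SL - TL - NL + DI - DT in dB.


Step 1: SL = 170.8 + 10*log10(5545.6) = 208.24 dB
Step 2: SE = SL - TL - NL + DI - DT = 208.24 - 43 - 92 + 16 - 18 = 71.24

71.24 dB


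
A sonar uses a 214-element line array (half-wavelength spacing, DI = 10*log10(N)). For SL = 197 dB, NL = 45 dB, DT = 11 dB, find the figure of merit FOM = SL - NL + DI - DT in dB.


Step 1: DI = 10*log10(214) = 23.3 dB
Step 2: FOM = SL - NL + DI - DT = 197 - 45 + 23.3 - 11 = 164.3

164.3 dB


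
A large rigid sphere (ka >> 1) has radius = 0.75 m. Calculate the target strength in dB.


TS = 10*log10(0.75^2 / 4) = 10*log10(0.140625) = -8.52

-8.52 dB


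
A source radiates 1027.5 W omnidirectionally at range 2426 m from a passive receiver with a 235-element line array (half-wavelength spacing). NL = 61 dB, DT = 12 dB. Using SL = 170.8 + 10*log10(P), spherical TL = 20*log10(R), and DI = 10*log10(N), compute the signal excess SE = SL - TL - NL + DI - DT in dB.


Step 1: SL = 170.8 + 10*log10(1027.5) = 200.92 dB
Step 2: TL = 20*log10(2426) = 67.7 dB
Step 3: DI = 10*log10(235) = 23.71 dB
Step 4: SE = SL - TL - NL + DI - DT = 200.92 - 67.7 - 61 + 23.71 - 12 = 83.93

83.93 dB


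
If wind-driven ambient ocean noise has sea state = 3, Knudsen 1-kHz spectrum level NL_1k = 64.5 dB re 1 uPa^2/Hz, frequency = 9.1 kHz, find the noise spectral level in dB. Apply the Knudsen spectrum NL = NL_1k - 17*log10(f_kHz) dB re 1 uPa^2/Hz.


NL = NL_1k - 17*log10(f_kHz) = 64.5 - 17*log10(9.1) = 64.5 - (16.3) = 48.2

48.2 dB


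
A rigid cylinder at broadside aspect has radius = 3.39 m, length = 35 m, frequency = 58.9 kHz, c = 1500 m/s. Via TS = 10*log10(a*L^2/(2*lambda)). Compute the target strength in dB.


49.11 dB


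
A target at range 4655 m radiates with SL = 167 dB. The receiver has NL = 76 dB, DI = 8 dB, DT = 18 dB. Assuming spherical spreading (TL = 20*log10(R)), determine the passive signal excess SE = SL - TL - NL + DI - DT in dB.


Step 1: TL = 20*log10(4655) = 73.36 dB
Step 2: SE = 167 - 73.36 - 76 + 8 - 18 = 7.64

7.64 dB


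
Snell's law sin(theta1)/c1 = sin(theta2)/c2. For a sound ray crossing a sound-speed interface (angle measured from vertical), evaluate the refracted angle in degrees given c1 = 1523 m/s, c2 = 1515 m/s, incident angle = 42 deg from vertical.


sin(theta2) = (c2/c1)*sin(theta1) = (1515/1523)*sin(42 deg) = 0.66562
theta2 = arcsin(0.66562) = 41.73

41.73 deg


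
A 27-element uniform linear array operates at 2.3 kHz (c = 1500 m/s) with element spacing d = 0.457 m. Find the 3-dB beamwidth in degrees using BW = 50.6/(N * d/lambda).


Step 1: lambda = 1500/2300 = 0.65217 m
Step 2: d/lambda = 0.457/0.65217 = 0.7007
Step 3: BW = 50.6/(N * d/lambda) = 50.6/(27 * 0.7007) = 2.67

2.67 deg


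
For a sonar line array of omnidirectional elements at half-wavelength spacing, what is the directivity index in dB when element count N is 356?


25.51 dB


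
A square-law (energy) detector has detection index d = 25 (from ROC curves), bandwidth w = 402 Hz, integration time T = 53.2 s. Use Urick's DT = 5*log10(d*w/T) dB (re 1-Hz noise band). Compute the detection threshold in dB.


DT = 5*log10(d*w/T) = 5*log10(25 * 402 / 53.2) = 5*log10(188.91) = 11.38

11.38 dB


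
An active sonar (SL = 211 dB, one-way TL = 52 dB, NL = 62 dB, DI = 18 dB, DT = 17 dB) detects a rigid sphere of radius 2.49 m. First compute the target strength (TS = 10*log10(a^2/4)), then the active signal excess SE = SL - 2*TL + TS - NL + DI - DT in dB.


Step 1: TS = 10*log10(2.49^2/4) = 1.9 dB
Step 2: SE = SL - 2*TL + TS - NL + DI - DT = 211 - 2*52 + (1.9) - 62 + 18 - 17 = 47.9

47.9 dB


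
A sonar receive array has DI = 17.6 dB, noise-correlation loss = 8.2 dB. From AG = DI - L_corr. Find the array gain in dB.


AG = DI - L_corr = 17.6 - 8.2 = 9.4

9.4 dB


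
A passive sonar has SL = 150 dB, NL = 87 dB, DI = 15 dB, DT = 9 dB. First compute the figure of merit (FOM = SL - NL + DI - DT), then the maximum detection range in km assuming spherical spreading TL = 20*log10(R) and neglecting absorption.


Step 1: FOM = SL - NL + DI - DT = 150 - 87 + 15 - 9 = 69 dB
Step 2: at max range FOM = TL = 20*log10(R), so R = 10^(69/20) = 2818.38 m = 2.82 km

2.82 km


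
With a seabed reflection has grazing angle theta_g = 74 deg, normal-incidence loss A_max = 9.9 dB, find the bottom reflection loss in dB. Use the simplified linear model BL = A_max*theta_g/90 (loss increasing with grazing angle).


BL = A_max * theta_g / 90 = 9.9 * 74 / 90 = 8.14

8.14 dB


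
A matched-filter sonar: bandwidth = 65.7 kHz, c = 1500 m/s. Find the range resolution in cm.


dR = c/(2*BW) = 1500 / (2 * 65.7e3) = 0.0114 m = 1.14 cm

1.14 cm


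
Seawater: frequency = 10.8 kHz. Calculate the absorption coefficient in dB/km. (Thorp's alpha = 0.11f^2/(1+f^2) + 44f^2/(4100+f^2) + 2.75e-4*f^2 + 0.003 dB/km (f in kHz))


f^2 = 116.64
alpha = 0.11*116.64/(1+116.64) + 44*116.64/(4100+116.64) + 2.75e-4*116.64 + 0.003 = 1.361

1.361 dB/km


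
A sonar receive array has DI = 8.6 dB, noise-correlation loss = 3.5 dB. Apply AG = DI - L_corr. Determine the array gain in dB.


AG = DI - L_corr = 8.6 - 3.5 = 5.1

5.1 dB


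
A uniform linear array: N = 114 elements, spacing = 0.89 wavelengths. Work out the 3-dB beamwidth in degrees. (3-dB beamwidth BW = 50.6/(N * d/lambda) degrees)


0.5 deg


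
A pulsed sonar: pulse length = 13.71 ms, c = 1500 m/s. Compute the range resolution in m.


10.2825 m


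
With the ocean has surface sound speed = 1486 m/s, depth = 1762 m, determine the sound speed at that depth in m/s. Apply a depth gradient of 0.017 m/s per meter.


c = 1486 + 0.017 * 1762 = 1515.954

1515.954 m/s


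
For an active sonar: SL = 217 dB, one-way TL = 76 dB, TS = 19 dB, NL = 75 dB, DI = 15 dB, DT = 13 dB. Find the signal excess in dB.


11 dB


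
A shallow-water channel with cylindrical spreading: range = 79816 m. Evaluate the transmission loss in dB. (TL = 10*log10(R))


TL = 10*log10(79816) = 49.02

49.02 dB


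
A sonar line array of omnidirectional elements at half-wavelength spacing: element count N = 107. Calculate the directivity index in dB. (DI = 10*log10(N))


DI = 10*log10(107) = 20.29

20.29 dB


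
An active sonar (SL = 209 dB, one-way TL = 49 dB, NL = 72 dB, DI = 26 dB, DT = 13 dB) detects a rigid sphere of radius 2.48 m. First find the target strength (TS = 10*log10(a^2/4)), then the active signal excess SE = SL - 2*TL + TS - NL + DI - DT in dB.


Step 1: TS = 10*log10(2.48^2/4) = 1.87 dB
Step 2: SE = SL - 2*TL + TS - NL + DI - DT = 209 - 2*49 + (1.87) - 72 + 26 - 13 = 53.87

53.87 dB


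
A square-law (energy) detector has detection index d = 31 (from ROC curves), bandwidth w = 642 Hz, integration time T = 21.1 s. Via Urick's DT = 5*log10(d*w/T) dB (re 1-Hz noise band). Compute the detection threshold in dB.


DT = 5*log10(d*w/T) = 5*log10(31 * 642 / 21.1) = 5*log10(943.22) = 14.87

14.87 dB


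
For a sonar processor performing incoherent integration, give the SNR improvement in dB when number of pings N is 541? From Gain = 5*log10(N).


13.67 dB


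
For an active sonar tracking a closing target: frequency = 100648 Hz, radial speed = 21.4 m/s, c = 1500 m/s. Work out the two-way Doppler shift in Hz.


fd = 2*f*v/c = 2 * 100648 * 21.4 / 1500 = 2871.82

2871.82 Hz


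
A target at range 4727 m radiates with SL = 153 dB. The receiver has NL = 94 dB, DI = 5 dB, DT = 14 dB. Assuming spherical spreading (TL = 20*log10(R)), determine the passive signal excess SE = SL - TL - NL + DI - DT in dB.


Step 1: TL = 20*log10(4727) = 73.49 dB
Step 2: SE = 153 - 73.49 - 94 + 5 - 14 = -23.49

-23.49 dB


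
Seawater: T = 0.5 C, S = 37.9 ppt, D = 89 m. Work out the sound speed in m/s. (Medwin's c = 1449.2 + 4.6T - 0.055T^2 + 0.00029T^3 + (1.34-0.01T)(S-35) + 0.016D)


1456.78 m/s


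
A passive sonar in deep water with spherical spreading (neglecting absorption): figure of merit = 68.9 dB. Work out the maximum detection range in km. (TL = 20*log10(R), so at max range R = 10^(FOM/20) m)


At max range FOM = TL, so 20*log10(R) = 68.9
R = 10^(68.9/20) = 2786.12 m = 2.79 km

2.79 km


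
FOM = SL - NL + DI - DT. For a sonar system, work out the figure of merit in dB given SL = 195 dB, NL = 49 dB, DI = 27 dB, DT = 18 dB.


FOM = SL - NL + DI - DT = 195 - 49 + 27 - 18 = 155

155 dB


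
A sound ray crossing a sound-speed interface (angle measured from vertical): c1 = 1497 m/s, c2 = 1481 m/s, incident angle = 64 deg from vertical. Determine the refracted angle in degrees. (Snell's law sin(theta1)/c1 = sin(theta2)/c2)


sin(theta2) = (c2/c1)*sin(theta1) = (1481/1497)*sin(64 deg) = 0.88919
theta2 = arcsin(0.88919) = 62.77

62.77 deg


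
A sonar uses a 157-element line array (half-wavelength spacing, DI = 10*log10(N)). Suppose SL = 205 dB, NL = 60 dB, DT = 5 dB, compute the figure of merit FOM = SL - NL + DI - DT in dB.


Step 1: DI = 10*log10(157) = 21.96 dB
Step 2: FOM = SL - NL + DI - DT = 205 - 60 + 21.96 - 5 = 161.96

161.96 dB


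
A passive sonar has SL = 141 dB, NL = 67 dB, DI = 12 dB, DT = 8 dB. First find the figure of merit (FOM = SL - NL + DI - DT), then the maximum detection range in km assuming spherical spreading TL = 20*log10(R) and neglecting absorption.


Step 1: FOM = SL - NL + DI - DT = 141 - 67 + 12 - 8 = 78 dB
Step 2: at max range FOM = TL = 20*log10(R), so R = 10^(78/20) = 7943.28 m = 7.94 km

7.94 km


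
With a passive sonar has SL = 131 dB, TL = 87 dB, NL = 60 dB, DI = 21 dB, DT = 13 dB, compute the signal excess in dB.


-8 dB


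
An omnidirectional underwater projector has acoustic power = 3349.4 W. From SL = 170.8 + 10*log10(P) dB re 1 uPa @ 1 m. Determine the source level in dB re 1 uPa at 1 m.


SL = 170.8 + 10*log10(3349.4) = 170.8 + 35.25 = 206.05

206.05 dB


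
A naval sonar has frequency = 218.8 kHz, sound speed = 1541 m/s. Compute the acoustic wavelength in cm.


0.7 cm


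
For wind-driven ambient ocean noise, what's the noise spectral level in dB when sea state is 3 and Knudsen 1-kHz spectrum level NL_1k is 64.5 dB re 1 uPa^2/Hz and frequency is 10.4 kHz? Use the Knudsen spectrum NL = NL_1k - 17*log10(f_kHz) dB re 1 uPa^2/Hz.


47.21 dB


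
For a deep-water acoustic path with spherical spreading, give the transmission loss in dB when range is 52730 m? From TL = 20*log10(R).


TL = 20*log10(52730) = 94.44

94.44 dB


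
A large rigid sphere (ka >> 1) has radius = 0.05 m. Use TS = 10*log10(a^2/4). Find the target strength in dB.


-32.04 dB


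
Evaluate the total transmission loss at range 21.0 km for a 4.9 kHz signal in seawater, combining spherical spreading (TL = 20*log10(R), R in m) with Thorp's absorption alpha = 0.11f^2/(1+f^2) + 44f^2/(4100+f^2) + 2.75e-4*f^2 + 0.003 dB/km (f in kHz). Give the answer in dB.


94.24 dB


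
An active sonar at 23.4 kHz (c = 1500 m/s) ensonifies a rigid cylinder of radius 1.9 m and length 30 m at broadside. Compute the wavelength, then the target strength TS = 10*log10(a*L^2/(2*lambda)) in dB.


Step 1: lambda = c/f = 1500/23400 = 0.0641 m
Step 2: TS = 10*log10(a*L^2/(2*lambda)) = 10*log10(1.9*30^2/(2*0.0641)) = 41.25

41.25 dB


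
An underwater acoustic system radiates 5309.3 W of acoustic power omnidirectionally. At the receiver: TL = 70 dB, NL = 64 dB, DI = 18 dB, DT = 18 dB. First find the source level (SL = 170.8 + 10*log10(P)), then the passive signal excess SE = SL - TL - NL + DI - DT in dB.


Step 1: SL = 170.8 + 10*log10(5309.3) = 208.05 dB
Step 2: SE = SL - TL - NL + DI - DT = 208.05 - 70 - 64 + 18 - 18 = 74.05

74.05 dB


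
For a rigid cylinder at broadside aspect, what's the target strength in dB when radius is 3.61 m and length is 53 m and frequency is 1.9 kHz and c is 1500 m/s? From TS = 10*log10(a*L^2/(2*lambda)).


38.08 dB


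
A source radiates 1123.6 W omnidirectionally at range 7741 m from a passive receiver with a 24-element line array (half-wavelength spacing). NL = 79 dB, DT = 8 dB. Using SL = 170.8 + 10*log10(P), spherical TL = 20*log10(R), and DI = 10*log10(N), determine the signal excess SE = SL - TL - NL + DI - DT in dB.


Step 1: SL = 170.8 + 10*log10(1123.6) = 201.31 dB
Step 2: TL = 20*log10(7741) = 77.78 dB
Step 3: DI = 10*log10(24) = 13.8 dB
Step 4: SE = SL - TL - NL + DI - DT = 201.31 - 77.78 - 79 + 13.8 - 8 = 50.33

50.33 dB


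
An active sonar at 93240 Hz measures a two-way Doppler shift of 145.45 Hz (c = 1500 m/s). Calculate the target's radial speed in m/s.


1.17 m/s


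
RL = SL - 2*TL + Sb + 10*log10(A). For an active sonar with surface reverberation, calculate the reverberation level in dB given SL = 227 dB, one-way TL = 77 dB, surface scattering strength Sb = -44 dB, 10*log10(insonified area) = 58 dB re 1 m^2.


87 dB


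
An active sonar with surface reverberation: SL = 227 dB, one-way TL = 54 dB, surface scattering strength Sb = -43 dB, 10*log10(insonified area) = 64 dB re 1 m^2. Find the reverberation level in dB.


140 dB


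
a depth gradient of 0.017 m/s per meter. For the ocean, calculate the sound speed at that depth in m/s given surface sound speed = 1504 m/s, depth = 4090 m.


c = 1504 + 0.017 * 4090 = 1573.53

1573.53 m/s


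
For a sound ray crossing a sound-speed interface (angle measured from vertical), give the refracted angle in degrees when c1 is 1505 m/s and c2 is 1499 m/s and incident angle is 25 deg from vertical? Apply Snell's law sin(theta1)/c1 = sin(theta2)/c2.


sin(theta2) = (c2/c1)*sin(theta1) = (1499/1505)*sin(25 deg) = 0.42093
theta2 = arcsin(0.42093) = 24.89

24.89 deg


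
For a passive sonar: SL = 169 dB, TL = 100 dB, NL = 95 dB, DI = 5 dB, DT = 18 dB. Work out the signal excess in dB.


-39 dB


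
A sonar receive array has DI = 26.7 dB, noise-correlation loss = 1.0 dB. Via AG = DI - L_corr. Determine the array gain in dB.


AG = DI - L_corr = 26.7 - 1.0 = 25.7

25.7 dB


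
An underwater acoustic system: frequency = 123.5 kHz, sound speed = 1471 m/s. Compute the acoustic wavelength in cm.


lambda = c/f = 1471 / 123500 = 0.0119 m = 1.19 cm

1.19 cm


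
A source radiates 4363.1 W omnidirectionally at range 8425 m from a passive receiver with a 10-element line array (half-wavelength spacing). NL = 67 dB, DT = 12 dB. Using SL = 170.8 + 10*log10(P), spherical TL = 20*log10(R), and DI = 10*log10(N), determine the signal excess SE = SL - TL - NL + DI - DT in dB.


Step 1: SL = 170.8 + 10*log10(4363.1) = 207.2 dB
Step 2: TL = 20*log10(8425) = 78.51 dB
Step 3: DI = 10*log10(10) = 10.0 dB
Step 4: SE = SL - TL - NL + DI - DT = 207.2 - 78.51 - 67 + 10.0 - 12 = 59.69

59.69 dB


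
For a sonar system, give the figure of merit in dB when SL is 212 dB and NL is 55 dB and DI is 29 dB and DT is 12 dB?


FOM = SL - NL + DI - DT = 212 - 55 + 29 - 12 = 174

174 dB


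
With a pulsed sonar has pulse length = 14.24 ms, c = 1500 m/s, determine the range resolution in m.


dR = c*tau/2 = 1500 * 14.24e-3 / 2 = 10.68

10.68 m


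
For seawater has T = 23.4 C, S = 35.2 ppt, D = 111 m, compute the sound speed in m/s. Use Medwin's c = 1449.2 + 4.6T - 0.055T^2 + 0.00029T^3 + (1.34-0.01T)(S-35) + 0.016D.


c = 1449.2 + 4.6*23.4 - 0.055*23.4^2 + 0.00029*23.4^3 + (1.34 - 0.01*23.4)*(35.2 - 35) + 0.016*111 = 1532.44

1532.44 m/s


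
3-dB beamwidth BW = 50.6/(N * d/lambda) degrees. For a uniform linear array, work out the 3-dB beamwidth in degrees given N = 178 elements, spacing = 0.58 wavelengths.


BW = 50.6 / (178 * 0.58) = 50.6 / 103.24 = 0.49

0.49 deg


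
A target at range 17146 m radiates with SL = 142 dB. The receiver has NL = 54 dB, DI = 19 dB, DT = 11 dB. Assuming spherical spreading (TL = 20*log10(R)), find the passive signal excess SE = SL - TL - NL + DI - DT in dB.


Step 1: TL = 20*log10(17146) = 84.68 dB
Step 2: SE = 142 - 84.68 - 54 + 19 - 11 = 11.32

11.32 dB


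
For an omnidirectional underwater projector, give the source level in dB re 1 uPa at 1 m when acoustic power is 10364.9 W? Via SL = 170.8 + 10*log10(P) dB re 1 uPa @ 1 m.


210.96 dB


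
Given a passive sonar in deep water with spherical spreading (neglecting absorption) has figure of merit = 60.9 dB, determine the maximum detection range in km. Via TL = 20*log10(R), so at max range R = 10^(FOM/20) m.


1.11 km


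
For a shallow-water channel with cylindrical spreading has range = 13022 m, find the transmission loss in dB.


TL = 10*log10(13022) = 41.15

41.15 dB


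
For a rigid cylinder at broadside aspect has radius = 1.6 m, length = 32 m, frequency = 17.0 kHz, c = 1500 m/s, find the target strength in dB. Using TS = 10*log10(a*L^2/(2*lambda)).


lambda = 1500/17000 = 0.08824 m
TS = 10*log10(1.6*32^2/(2*0.08824)) = 39.68

39.68 dB


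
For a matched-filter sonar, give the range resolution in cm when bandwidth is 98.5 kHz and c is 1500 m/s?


0.76 cm


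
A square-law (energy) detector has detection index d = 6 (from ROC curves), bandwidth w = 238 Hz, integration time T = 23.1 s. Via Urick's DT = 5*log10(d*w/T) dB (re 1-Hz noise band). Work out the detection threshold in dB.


8.96 dB


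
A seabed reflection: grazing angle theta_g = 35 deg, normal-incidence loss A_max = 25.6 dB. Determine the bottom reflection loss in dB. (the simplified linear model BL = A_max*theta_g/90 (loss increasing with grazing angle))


BL = A_max * theta_g / 90 = 25.6 * 35 / 90 = 9.96

9.96 dB


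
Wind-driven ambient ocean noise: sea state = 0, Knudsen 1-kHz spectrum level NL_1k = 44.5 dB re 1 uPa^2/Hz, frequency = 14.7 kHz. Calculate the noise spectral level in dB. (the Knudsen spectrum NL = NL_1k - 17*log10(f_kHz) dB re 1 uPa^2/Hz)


NL = NL_1k - 17*log10(f_kHz) = 44.5 - 17*log10(14.7) = 44.5 - (19.84) = 24.66

24.66 dB


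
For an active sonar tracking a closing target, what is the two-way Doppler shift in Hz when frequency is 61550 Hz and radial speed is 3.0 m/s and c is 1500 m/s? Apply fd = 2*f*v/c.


246.2 Hz


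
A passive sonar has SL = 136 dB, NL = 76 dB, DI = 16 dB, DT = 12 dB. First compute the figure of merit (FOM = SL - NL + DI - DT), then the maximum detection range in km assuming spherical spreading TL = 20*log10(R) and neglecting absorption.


Step 1: FOM = SL - NL + DI - DT = 136 - 76 + 16 - 12 = 64 dB
Step 2: at max range FOM = TL = 20*log10(R), so R = 10^(64/20) = 1584.89 m = 1.58 km

1.58 km


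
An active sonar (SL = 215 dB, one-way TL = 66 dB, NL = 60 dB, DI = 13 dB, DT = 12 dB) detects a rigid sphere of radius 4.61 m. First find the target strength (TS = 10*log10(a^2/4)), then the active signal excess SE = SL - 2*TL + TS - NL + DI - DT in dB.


Step 1: TS = 10*log10(4.61^2/4) = 7.25 dB
Step 2: SE = SL - 2*TL + TS - NL + DI - DT = 215 - 2*66 + (7.25) - 60 + 13 - 12 = 31.25

31.25 dB


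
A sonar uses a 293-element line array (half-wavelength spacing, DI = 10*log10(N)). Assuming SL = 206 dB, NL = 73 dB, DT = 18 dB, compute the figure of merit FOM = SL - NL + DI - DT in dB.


Step 1: DI = 10*log10(293) = 24.67 dB
Step 2: FOM = SL - NL + DI - DT = 206 - 73 + 24.67 - 18 = 139.67

139.67 dB


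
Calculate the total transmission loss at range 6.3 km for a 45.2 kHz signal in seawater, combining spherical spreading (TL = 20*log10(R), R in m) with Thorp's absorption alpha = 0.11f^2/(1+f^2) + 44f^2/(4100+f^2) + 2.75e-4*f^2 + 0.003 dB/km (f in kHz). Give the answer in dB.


Step 1 (Thorp): alpha = 0.11*2043.04/(1+2043.04) + 44*2043.04/(4100+2043.04) + 2.75e-4*2043.04 + 0.003 = 15.3082 dB/km
Step 2: TL_spread = 20*log10(6300) = 75.99 dB
Step 3: TL_abs = alpha*R = 15.3082 * 6.3 = 96.44 dB
Step 4: TL_total = 75.99 + 96.44 = 172.43

172.43 dB


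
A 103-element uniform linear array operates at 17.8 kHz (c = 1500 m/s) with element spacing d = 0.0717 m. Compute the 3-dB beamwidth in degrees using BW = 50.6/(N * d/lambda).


Step 1: lambda = 1500/17800 = 0.08427 m
Step 2: d/lambda = 0.0717/0.08427 = 0.8508
Step 3: BW = 50.6/(N * d/lambda) = 50.6/(103 * 0.8508) = 0.58

0.58 deg


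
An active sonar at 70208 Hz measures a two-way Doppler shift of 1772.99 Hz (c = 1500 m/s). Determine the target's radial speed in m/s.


18.94 m/s


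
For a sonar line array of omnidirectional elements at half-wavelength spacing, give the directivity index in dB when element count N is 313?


24.96 dB


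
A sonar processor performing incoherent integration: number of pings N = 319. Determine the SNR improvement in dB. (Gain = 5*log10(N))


Gain = 5*log10(319) = 12.52

12.52 dB


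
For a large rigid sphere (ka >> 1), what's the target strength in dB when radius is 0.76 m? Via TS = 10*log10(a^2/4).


-8.4 dB


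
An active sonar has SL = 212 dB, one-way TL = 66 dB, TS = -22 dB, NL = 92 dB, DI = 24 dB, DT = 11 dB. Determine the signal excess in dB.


SE = SL - 2*TL + TS - NL + DI - DT = 212 - 2*66 + (-22) - 92 + 24 - 11 = -21

-21 dB


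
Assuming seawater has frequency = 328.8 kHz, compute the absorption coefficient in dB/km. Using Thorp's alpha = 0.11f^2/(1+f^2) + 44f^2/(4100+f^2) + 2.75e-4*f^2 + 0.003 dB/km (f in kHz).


72.235 dB/km


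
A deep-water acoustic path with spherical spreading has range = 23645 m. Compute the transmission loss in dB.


TL = 20*log10(23645) = 87.47

87.47 dB


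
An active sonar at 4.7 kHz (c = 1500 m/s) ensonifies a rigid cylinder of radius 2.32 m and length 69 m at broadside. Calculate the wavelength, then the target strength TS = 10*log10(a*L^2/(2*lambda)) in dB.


Step 1: lambda = c/f = 1500/4700 = 0.31915 m
Step 2: TS = 10*log10(a*L^2/(2*lambda)) = 10*log10(2.32*69^2/(2*0.31915)) = 42.38

42.38 dB


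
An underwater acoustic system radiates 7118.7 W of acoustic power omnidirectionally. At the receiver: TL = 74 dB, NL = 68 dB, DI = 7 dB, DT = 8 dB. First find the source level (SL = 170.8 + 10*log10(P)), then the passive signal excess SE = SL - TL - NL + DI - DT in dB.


Step 1: SL = 170.8 + 10*log10(7118.7) = 209.32 dB
Step 2: SE = SL - TL - NL + DI - DT = 209.32 - 74 - 68 + 7 - 8 = 66.32

66.32 dB


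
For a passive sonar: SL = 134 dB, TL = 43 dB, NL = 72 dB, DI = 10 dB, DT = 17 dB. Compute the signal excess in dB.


SE = SL - TL - NL + DI - DT = 134 - 43 - 72 + 10 - 17 = 12

12 dB


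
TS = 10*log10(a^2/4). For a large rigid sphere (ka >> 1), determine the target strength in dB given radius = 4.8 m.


TS = 10*log10(4.8^2 / 4) = 10*log10(5.76) = 7.6

7.6 dB


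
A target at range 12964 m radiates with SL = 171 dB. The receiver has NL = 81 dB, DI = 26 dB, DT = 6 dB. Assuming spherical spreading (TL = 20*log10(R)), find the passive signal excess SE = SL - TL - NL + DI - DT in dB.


Step 1: TL = 20*log10(12964) = 82.25 dB
Step 2: SE = 171 - 82.25 - 81 + 26 - 6 = 27.75

27.75 dB


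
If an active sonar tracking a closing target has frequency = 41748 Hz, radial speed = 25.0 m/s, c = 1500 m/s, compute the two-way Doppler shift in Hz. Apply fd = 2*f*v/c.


1391.6 Hz


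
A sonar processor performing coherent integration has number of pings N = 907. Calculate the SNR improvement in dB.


Gain = 10*log10(907) = 29.58

29.58 dB


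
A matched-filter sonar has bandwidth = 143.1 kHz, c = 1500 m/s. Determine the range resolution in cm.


0.52 cm


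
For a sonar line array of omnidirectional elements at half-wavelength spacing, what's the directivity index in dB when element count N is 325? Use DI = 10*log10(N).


DI = 10*log10(325) = 25.12

25.12 dB


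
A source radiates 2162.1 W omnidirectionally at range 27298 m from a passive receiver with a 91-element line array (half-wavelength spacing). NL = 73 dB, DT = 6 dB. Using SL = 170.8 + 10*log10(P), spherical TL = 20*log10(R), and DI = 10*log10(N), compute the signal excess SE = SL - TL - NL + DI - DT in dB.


56.02 dB


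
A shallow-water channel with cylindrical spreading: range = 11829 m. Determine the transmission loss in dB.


40.73 dB


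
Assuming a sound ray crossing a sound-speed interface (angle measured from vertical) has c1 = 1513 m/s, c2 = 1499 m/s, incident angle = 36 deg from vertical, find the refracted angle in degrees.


sin(theta2) = (c2/c1)*sin(theta1) = (1499/1513)*sin(36 deg) = 0.58235
theta2 = arcsin(0.58235) = 35.62

35.62 deg


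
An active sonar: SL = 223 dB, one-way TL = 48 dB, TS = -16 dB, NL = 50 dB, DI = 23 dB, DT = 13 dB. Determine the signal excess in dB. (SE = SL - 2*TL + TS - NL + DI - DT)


SE = SL - 2*TL + TS - NL + DI - DT = 223 - 2*48 + (-16) - 50 + 23 - 13 = 71

71 dB


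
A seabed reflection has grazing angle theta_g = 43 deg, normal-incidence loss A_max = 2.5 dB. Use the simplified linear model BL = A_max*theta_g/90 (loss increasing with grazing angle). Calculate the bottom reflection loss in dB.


BL = A_max * theta_g / 90 = 2.5 * 43 / 90 = 1.19

1.19 dB


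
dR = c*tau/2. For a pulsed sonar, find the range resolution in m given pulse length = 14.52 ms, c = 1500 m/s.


dR = c*tau/2 = 1500 * 14.52e-3 / 2 = 10.89

10.89 m


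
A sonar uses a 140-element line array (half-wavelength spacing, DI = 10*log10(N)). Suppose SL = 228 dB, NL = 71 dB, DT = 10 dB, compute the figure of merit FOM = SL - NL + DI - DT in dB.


168.46 dB


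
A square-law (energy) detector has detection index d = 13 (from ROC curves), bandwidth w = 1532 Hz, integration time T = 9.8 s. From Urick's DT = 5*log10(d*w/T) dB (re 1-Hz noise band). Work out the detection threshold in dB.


DT = 5*log10(d*w/T) = 5*log10(13 * 1532 / 9.8) = 5*log10(2032.24) = 16.54

16.54 dB


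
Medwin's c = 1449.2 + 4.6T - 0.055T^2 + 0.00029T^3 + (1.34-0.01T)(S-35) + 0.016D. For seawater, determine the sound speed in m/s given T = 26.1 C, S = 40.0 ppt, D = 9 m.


1542.49 m/s


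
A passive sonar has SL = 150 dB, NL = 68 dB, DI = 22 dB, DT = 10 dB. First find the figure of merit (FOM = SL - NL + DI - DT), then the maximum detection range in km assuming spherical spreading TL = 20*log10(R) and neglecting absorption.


Step 1: FOM = SL - NL + DI - DT = 150 - 68 + 22 - 10 = 94 dB
Step 2: at max range FOM = TL = 20*log10(R), so R = 10^(94/20) = 50118.72 m = 50.12 km

50.12 km


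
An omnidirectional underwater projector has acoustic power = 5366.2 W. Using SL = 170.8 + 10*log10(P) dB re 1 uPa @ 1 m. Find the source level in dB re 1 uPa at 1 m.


SL = 170.8 + 10*log10(5366.2) = 170.8 + 37.3 = 208.1

208.1 dB


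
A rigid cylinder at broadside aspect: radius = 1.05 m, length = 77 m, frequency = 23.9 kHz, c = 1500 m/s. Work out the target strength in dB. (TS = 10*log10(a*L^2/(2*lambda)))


lambda = 1500/23900 = 0.06276 m
TS = 10*log10(1.05*77^2/(2*0.06276)) = 46.95

46.95 dB


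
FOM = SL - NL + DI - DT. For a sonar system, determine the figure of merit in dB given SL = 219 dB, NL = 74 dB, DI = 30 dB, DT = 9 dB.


166 dB


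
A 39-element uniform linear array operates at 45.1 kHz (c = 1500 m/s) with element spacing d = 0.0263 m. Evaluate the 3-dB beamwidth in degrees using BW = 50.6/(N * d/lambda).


1.64 deg


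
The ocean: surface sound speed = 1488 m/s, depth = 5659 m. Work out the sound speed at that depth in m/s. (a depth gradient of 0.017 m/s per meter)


1584.203 m/s


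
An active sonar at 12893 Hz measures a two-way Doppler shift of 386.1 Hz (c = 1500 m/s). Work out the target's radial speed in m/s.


22.46 m/s


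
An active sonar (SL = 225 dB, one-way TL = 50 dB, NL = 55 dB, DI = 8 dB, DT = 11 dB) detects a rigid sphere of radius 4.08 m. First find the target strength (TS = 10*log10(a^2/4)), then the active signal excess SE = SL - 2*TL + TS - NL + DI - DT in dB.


Step 1: TS = 10*log10(4.08^2/4) = 6.19 dB
Step 2: SE = SL - 2*TL + TS - NL + DI - DT = 225 - 2*50 + (6.19) - 55 + 8 - 11 = 73.19

73.19 dB
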